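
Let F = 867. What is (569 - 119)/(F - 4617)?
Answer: -3/25 ≈ -0.12000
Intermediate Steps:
(569 - 119)/(F - 4617) = (569 - 119)/(867 - 4617) = 450/(-3750) = 450*(-1/3750) = -3/25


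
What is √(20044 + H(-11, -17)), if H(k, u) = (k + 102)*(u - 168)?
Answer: √3209 ≈ 56.648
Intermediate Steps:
H(k, u) = (-168 + u)*(102 + k) (H(k, u) = (102 + k)*(-168 + u) = (-168 + u)*(102 + k))
√(20044 + H(-11, -17)) = √(20044 + (-17136 - 168*(-11) + 102*(-17) - 11*(-17))) = √(20044 + (-17136 + 1848 - 1734 + 187)) = √(20044 - 16835) = √3209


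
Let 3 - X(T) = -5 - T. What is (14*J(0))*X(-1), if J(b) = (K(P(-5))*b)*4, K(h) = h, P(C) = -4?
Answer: 0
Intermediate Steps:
X(T) = 8 + T (X(T) = 3 - (-5 - T) = 3 + (5 + T) = 8 + T)
J(b) = -16*b (J(b) = -4*b*4 = -16*b)
(14*J(0))*X(-1) = (14*(-16*0))*(8 - 1) = (14*0)*7 = 0*7 = 0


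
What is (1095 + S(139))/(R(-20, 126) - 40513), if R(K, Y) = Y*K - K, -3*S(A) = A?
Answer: -3146/129039 ≈ -0.024380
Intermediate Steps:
S(A) = -A/3
R(K, Y) = -K + K*Y (R(K, Y) = K*Y - K = -K + K*Y)
(1095 + S(139))/(R(-20, 126) - 40513) = (1095 - ⅓*139)/(-20*(-1 + 126) - 40513) = (1095 - 139/3)/(-20*125 - 40513) = 3146/(3*(-2500 - 40513)) = (3146/3)/(-43013) = (3146/3)*(-1/43013) = -3146/129039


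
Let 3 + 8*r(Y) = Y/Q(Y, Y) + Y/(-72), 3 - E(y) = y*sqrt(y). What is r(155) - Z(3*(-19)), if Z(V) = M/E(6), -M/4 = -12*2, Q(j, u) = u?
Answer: 11555/13248 + 64*sqrt(6)/23 ≈ 7.6882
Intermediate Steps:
E(y) = 3 - y**(3/2) (E(y) = 3 - y*sqrt(y) = 3 - y**(3/2))
M = 96 (M = -(-48)*2 = -4*(-24) = 96)
Z(V) = 96/(3 - 6*sqrt(6)) (Z(V) = 96/(3 - 6**(3/2)) = 96/(3 - 6*sqrt(6)))
r(Y) = -1/4 - Y/576 (r(Y) = -3/8 + (Y/Y + Y/(-72))/8 = -3/8 + (1 + Y*(-1/72))/8 = -3/8 + (1 - Y/72)/8 = -3/8 + (1/8 - Y/576) = -1/4 - Y/576)
r(155) - Z(3*(-19)) = (-1/4 - 1/576*155) - 96/(3 - 6*sqrt(6)) = (-1/4 - 155/576) - 96/(3 - 6*sqrt(6)) = -299/576 - 96/(3 - 6*sqrt(6))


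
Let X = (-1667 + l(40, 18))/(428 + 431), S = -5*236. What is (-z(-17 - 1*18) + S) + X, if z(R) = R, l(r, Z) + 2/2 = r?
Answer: -985183/859 ≈ -1146.9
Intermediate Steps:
l(r, Z) = -1 + r
S = -1180
X = -1628/859 (X = (-1667 + (-1 + 40))/(428 + 431) = (-1667 + 39)/859 = -1628*1/859 = -1628/859 ≈ -1.8952)
(-z(-17 - 1*18) + S) + X = (-(-17 - 1*18) - 1180) - 1628/859 = (-(-17 - 18) - 1180) - 1628/859 = (-1*(-35) - 1180) - 1628/859 = (35 - 1180) - 1628/859 = -1145 - 1628/859 = -985183/859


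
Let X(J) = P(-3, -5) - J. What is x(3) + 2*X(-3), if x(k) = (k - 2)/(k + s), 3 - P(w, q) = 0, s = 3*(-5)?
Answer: 143/12 ≈ 11.917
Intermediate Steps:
s = -15
P(w, q) = 3 (P(w, q) = 3 - 1*0 = 3 + 0 = 3)
X(J) = 3 - J
x(k) = (-2 + k)/(-15 + k) (x(k) = (k - 2)/(k - 15) = (-2 + k)/(-15 + k))
x(3) + 2*X(-3) = (-2 + 3)/(-15 + 3) + 2*(3 - 1*(-3)) = 1/(-12) + 2*(3 + 3) = -1/12*1 + 2*6 = -1/12 + 12 = 143/12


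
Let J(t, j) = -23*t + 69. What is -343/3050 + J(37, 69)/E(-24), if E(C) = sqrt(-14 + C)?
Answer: -343/3050 + 391*I*sqrt(38)/19 ≈ -0.11246 + 126.86*I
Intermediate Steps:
J(t, j) = 69 - 23*t
-343/3050 + J(37, 69)/E(-24) = -343/3050 + (69 - 23*37)/(sqrt(-14 - 24)) = -343*1/3050 + (69 - 851)/(sqrt(-38)) = -343/3050 - 782*(-I*sqrt(38)/38) = -343/3050 - (-391)*I*sqrt(38)/19 = -343/3050 + 391*I*sqrt(38)/19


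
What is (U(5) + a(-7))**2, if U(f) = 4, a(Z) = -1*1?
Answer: 9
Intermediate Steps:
a(Z) = -1
(U(5) + a(-7))**2 = (4 - 1)**2 = 3**2 = 9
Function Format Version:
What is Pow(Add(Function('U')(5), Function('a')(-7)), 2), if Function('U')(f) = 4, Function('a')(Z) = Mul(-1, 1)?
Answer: 9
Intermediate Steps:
Function('a')(Z) = -1
Pow(Add(Function('U')(5), Function('a')(-7)), 2) = Pow(Add(4, -1), 2) = Pow(3, 2) = 9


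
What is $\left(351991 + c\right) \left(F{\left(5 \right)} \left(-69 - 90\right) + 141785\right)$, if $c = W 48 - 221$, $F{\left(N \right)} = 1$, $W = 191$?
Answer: $51118205188$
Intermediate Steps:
$c = 8947$ ($c = 191 \cdot 48 - 221 = 9168 - 221 = 8947$)
$\left(351991 + c\right) \left(F{\left(5 \right)} \left(-69 - 90\right) + 141785\right) = \left(351991 + 8947\right) \left(1 \left(-69 - 90\right) + 141785\right) = 360938 \left(1 \left(-159\right) + 141785\right) = 360938 \left(-159 + 141785\right) = 360938 \cdot 141626 = 51118205188$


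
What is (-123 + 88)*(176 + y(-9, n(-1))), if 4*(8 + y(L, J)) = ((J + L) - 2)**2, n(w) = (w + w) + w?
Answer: -7595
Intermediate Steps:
n(w) = 3*w (n(w) = 2*w + w = 3*w)
y(L, J) = -8 + (-2 + J + L)**2/4 (y(L, J) = -8 + ((J + L) - 2)**2/4 = -8 + (-2 + J + L)**2/4)
(-123 + 88)*(176 + y(-9, n(-1))) = (-123 + 88)*(176 + (-8 + (-2 + 3*(-1) - 9)**2/4)) = -35*(176 + (-8 + (-2 - 3 - 9)**2/4)) = -35*(176 + (-8 + (1/4)*(-14)**2)) = -35*(176 + (-8 + (1/4)*196)) = -35*(176 + (-8 + 49)) = -35*(176 + 41) = -35*217 = -7595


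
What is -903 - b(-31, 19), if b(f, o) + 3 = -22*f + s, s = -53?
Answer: -1529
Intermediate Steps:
b(f, o) = -56 - 22*f (b(f, o) = -3 + (-22*f - 53) = -3 + (-53 - 22*f) = -56 - 22*f)
-903 - b(-31, 19) = -903 - (-56 - 22*(-31)) = -903 - (-56 + 682) = -903 - 1*626 = -903 - 626 = -1529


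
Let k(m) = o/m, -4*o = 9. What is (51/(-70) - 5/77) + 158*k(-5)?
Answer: 27068/385 ≈ 70.307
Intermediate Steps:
o = -9/4 (o = -¼*9 = -9/4 ≈ -2.2500)
k(m) = -9/(4*m)
(51/(-70) - 5/77) + 158*k(-5) = (51/(-70) - 5/77) + 158*(-9/4/(-5)) = (51*(-1/70) - 5*1/77) + 158*(-9/4*(-⅕)) = (-51/70 - 5/77) + 158*(9/20) = -611/770 + 711/10 = 27068/385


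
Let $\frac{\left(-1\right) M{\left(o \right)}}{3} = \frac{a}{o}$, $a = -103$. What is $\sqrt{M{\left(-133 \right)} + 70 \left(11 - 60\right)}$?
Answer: $\frac{i \sqrt{60714367}}{133} \approx 58.586 i$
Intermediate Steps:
$M{\left(o \right)} = \frac{309}{o}$ ($M{\left(o \right)} = - 3 \left(- \frac{103}{o}\right) = \frac{309}{o}$)
$\sqrt{M{\left(-133 \right)} + 70 \left(11 - 60\right)} = \sqrt{\frac{309}{-133} + 70 \left(11 - 60\right)} = \sqrt{309 \left(- \frac{1}{133}\right) + 70 \left(-49\right)} = \sqrt{- \frac{309}{133} - 3430} = \sqrt{- \frac{456499}{133}} = \frac{i \sqrt{60714367}}{133}$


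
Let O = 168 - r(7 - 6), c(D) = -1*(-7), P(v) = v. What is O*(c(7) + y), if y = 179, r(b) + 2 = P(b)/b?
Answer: 31434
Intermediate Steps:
r(b) = -1 (r(b) = -2 + b/b = -2 + 1 = -1)
c(D) = 7
O = 169 (O = 168 - 1*(-1) = 168 + 1 = 169)
O*(c(7) + y) = 169*(7 + 179) = 169*186 = 31434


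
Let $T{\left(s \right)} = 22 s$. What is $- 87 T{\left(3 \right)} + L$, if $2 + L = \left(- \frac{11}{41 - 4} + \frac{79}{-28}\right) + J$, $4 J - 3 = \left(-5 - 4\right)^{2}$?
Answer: $- \frac{5932259}{1036} \approx -5726.1$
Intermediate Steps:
$J = 21$ ($J = \frac{3}{4} + \frac{\left(-5 - 4\right)^{2}}{4} = \frac{3}{4} + \frac{\left(-9\right)^{2}}{4} = \frac{3}{4} + \frac{1}{4} \cdot 81 = \frac{3}{4} + \frac{81}{4} = 21$)
$L = \frac{16453}{1036}$ ($L = -2 + \left(\left(- \frac{11}{41 - 4} + \frac{79}{-28}\right) + 21\right) = -2 + \left(\left(- \frac{11}{41 - 4} + 79 \left(- \frac{1}{28}\right)\right) + 21\right) = -2 + \left(\left(- \frac{11}{37} - \frac{79}{28}\right) + 21\right) = -2 + \left(- \frac{3231}{1036} + 21\right) = -2 + \frac{18525}{1036} = \frac{16453}{1036} \approx 15.881$)
$- 87 T{\left(3 \right)} + L = - 87 \cdot 22 \cdot 3 + \frac{16453}{1036} = \left(-87\right) 66 + \frac{16453}{1036} = -5742 + \frac{16453}{1036} = - \frac{5932259}{1036}$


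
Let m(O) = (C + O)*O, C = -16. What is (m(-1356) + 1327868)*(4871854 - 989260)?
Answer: 12378874450200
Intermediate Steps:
m(O) = O*(-16 + O) (m(O) = (-16 + O)*O = O*(-16 + O))
(m(-1356) + 1327868)*(4871854 - 989260) = (-1356*(-16 - 1356) + 1327868)*(4871854 - 989260) = (-1356*(-1372) + 1327868)*3882594 = (1860432 + 1327868)*3882594 = 3188300*3882594 = 12378874450200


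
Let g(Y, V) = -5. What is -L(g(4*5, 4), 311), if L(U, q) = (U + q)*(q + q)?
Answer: -190332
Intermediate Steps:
L(U, q) = 2*q*(U + q) (L(U, q) = (U + q)*(2*q) = 2*q*(U + q))
-L(g(4*5, 4), 311) = -2*311*(-5 + 311) = -2*311*306 = -1*190332 = -190332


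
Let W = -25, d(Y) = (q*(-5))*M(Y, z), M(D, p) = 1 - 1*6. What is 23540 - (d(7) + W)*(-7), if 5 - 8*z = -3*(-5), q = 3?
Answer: 23890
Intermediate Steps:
z = -5/4 (z = 5/8 - (-3)*(-5)/8 = 5/8 - ⅛*15 = 5/8 - 15/8 = -5/4 ≈ -1.2500)
M(D, p) = -5 (M(D, p) = 1 - 6 = -5)
d(Y) = 75 (d(Y) = (3*(-5))*(-5) = -15*(-5) = 75)
23540 - (d(7) + W)*(-7) = 23540 - (75 - 25)*(-7) = 23540 - 50*(-7) = 23540 - 1*(-350) = 23540 + 350 = 23890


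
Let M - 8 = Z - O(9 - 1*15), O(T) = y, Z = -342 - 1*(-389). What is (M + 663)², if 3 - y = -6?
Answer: 502681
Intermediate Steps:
y = 9 (y = 3 - 1*(-6) = 3 + 6 = 9)
Z = 47 (Z = -342 + 389 = 47)
O(T) = 9
M = 46 (M = 8 + (47 - 1*9) = 8 + (47 - 9) = 8 + 38 = 46)
(M + 663)² = (46 + 663)² = 709² = 502681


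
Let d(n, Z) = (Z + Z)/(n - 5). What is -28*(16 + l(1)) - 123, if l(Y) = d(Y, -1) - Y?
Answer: -557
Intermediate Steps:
d(n, Z) = 2*Z/(-5 + n) (d(n, Z) = (2*Z)/(-5 + n) = 2*Z/(-5 + n))
l(Y) = -Y - 2/(-5 + Y) (l(Y) = 2*(-1)/(-5 + Y) - Y = -2/(-5 + Y) - Y = -Y - 2/(-5 + Y))
-28*(16 + l(1)) - 123 = -28*(16 + (-2 - 1*1*(-5 + 1))/(-5 + 1)) - 123 = -28*(16 + (-2 - 1*1*(-4))/(-4)) - 123 = -28*(16 - (-2 + 4)/4) - 123 = -28*(16 - ¼*2) - 123 = -28*(16 - ½) - 123 = -28*31/2 - 123 = -434 - 123 = -557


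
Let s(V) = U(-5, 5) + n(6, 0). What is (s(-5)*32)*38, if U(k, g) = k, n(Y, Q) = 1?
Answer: -4864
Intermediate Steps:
s(V) = -4 (s(V) = -5 + 1 = -4)
(s(-5)*32)*38 = -4*32*38 = -128*38 = -4864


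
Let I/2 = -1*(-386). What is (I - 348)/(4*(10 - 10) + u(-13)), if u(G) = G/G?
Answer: 424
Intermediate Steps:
I = 772 (I = 2*(-1*(-386)) = 2*386 = 772)
u(G) = 1
(I - 348)/(4*(10 - 10) + u(-13)) = (772 - 348)/(4*(10 - 10) + 1) = 424/(4*0 + 1) = 424/(0 + 1) = 424/1 = 424*1 = 424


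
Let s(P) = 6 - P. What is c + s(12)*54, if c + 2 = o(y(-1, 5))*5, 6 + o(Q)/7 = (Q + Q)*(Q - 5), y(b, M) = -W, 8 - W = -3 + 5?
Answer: 4084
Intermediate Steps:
W = 6 (W = 8 - (-3 + 5) = 8 - 1*2 = 8 - 2 = 6)
y(b, M) = -6 (y(b, M) = -1*6 = -6)
o(Q) = -42 + 14*Q*(-5 + Q) (o(Q) = -42 + 7*((Q + Q)*(Q - 5)) = -42 + 7*((2*Q)*(-5 + Q)) = -42 + 7*(2*Q*(-5 + Q)) = -42 + 14*Q*(-5 + Q))
c = 4408 (c = -2 + (-42 - 70*(-6) + 14*(-6)²)*5 = -2 + (-42 + 420 + 14*36)*5 = -2 + (-42 + 420 + 504)*5 = -2 + 882*5 = -2 + 4410 = 4408)
c + s(12)*54 = 4408 + (6 - 1*12)*54 = 4408 + (6 - 12)*54 = 4408 - 6*54 = 4408 - 324 = 4084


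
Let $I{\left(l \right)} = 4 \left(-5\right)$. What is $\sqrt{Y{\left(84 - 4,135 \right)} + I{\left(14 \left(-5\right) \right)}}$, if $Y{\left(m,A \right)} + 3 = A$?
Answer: $4 \sqrt{7} \approx 10.583$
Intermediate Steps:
$Y{\left(m,A \right)} = -3 + A$
$I{\left(l \right)} = -20$
$\sqrt{Y{\left(84 - 4,135 \right)} + I{\left(14 \left(-5\right) \right)}} = \sqrt{\left(-3 + 135\right) - 20} = \sqrt{132 - 20} = \sqrt{112} = 4 \sqrt{7}$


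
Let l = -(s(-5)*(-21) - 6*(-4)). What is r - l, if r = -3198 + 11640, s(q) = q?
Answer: 8571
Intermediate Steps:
r = 8442
l = -129 (l = -(-5*(-21) - 6*(-4)) = -(105 + 24) = -1*129 = -129)
r - l = 8442 - 1*(-129) = 8442 + 129 = 8571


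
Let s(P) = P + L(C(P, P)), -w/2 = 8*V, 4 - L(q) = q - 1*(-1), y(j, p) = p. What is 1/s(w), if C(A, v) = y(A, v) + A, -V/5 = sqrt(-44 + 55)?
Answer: -3/70391 - 80*sqrt(11)/70391 ≈ -0.0038120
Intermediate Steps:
V = -5*sqrt(11) (V = -5*sqrt(-44 + 55) = -5*sqrt(11) ≈ -16.583)
C(A, v) = A + v (C(A, v) = v + A = A + v)
L(q) = 3 - q (L(q) = 4 - (q - 1*(-1)) = 4 - (q + 1) = 4 - (1 + q) = 4 + (-1 - q) = 3 - q)
w = 80*sqrt(11) (w = -16*(-5*sqrt(11)) = -(-80)*sqrt(11) = 80*sqrt(11) ≈ 265.33)
s(P) = 3 - P (s(P) = P + (3 - (P + P)) = P + (3 - 2*P) = 3 - P)
1/s(w) = 1/(3 - 80*sqrt(11))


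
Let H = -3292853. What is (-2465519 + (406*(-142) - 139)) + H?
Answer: -5816163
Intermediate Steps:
(-2465519 + (406*(-142) - 139)) + H = (-2465519 + (406*(-142) - 139)) - 3292853 = (-2465519 + (-57652 - 139)) - 3292853 = (-2465519 - 57791) - 3292853 = -2523310 - 3292853 = -5816163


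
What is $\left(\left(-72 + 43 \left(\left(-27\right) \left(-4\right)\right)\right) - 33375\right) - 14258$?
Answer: $-43061$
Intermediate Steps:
$\left(\left(-72 + 43 \left(\left(-27\right) \left(-4\right)\right)\right) - 33375\right) - 14258 = \left(\left(-72 + 43 \cdot 108\right) - 33375\right) - 14258 = \left(\left(-72 + 4644\right) - 33375\right) - 14258 = \left(4572 - 33375\right) - 14258 = -28803 - 14258 = -43061$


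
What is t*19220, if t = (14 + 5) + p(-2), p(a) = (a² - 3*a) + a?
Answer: 518940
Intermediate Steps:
p(a) = a² - 2*a
t = 27 (t = (14 + 5) - 2*(-2 - 2) = 19 - 2*(-4) = 19 + 8 = 27)
t*19220 = 27*19220 = 518940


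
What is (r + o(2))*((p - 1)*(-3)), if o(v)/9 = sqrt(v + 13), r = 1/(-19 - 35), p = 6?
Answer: 5/18 - 135*sqrt(15) ≈ -522.58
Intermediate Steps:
r = -1/54 (r = 1/(-54) = -1/54 ≈ -0.018519)
o(v) = 9*sqrt(13 + v) (o(v) = 9*sqrt(v + 13) = 9*sqrt(13 + v))
(r + o(2))*((p - 1)*(-3)) = (-1/54 + 9*sqrt(13 + 2))*((6 - 1)*(-3)) = (-1/54 + 9*sqrt(15))*(5*(-3)) = (-1/54 + 9*sqrt(15))*(-15) = 5/18 - 135*sqrt(15)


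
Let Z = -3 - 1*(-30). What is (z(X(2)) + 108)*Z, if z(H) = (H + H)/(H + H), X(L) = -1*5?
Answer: 2943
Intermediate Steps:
X(L) = -5
Z = 27 (Z = -3 + 30 = 27)
z(H) = 1 (z(H) = (2*H)/((2*H)) = (2*H)*(1/(2*H)) = 1)
(z(X(2)) + 108)*Z = (1 + 108)*27 = 109*27 = 2943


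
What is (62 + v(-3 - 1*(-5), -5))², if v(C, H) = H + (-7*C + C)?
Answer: 2025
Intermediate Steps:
v(C, H) = H - 6*C
(62 + v(-3 - 1*(-5), -5))² = (62 + (-5 - 6*(-3 - 1*(-5))))² = (62 + (-5 - 6*(-3 + 5)))² = (62 + (-5 - 6*2))² = (62 + (-5 - 12))² = (62 - 17)² = 45² = 2025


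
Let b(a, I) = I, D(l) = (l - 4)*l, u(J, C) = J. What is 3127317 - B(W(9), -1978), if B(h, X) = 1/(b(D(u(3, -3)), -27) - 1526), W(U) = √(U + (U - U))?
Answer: 4856723302/1553 ≈ 3.1273e+6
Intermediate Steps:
W(U) = √U (W(U) = √(U + 0) = √U)
D(l) = l*(-4 + l) (D(l) = (-4 + l)*l = l*(-4 + l))
B(h, X) = -1/1553 (B(h, X) = 1/(-27 - 1526) = 1/(-1553) = -1/1553)
3127317 - B(W(9), -1978) = 3127317 - 1*(-1/1553) = 3127317 + 1/1553 = 4856723302/1553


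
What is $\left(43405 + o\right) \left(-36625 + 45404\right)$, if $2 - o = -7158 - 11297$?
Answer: $543086498$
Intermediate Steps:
$o = 18457$ ($o = 2 - \left(-7158 - 11297\right) = 2 - -18455 = 2 + 18455 = 18457$)
$\left(43405 + o\right) \left(-36625 + 45404\right) = \left(43405 + 18457\right) \left(-36625 + 45404\right) = 61862 \cdot 8779 = 543086498$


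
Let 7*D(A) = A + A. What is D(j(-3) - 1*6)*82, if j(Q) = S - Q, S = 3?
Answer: 0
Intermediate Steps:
j(Q) = 3 - Q
D(A) = 2*A/7 (D(A) = (A + A)/7 = (2*A)/7 = 2*A/7)
D(j(-3) - 1*6)*82 = (2*((3 - 1*(-3)) - 1*6)/7)*82 = (2*((3 + 3) - 6)/7)*82 = (2*(6 - 6)/7)*82 = ((2/7)*0)*82 = 0*82 = 0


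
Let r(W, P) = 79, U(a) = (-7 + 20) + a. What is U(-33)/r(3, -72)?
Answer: -20/79 ≈ -0.25316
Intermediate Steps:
U(a) = 13 + a
U(-33)/r(3, -72) = (13 - 33)/79 = -20*1/79 = -20/79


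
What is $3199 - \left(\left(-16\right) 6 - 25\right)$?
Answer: $3320$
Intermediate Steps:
$3199 - \left(\left(-16\right) 6 - 25\right) = 3199 - \left(-96 - 25\right) = 3199 - -121 = 3199 + 121 = 3320$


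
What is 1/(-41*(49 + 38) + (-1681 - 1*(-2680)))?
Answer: -1/2568 ≈ -0.00038941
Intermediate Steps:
1/(-41*(49 + 38) + (-1681 - 1*(-2680))) = 1/(-41*87 + (-1681 + 2680)) = 1/(-3567 + 999) = 1/(-2568) = -1/2568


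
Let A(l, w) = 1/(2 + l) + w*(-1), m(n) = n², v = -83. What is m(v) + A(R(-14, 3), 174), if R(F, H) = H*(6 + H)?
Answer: 194736/29 ≈ 6715.0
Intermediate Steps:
A(l, w) = 1/(2 + l) - w
m(v) + A(R(-14, 3), 174) = (-83)² + (1 - 2*174 - 1*3*(6 + 3)*174)/(2 + 3*(6 + 3)) = 6889 + (1 - 348 - 1*3*9*174)/(2 + 3*9) = 6889 + (1 - 348 - 1*27*174)/(2 + 27) = 6889 + (1 - 348 - 4698)/29 = 6889 + (1/29)*(-5045) = 6889 - 5045/29 = 194736/29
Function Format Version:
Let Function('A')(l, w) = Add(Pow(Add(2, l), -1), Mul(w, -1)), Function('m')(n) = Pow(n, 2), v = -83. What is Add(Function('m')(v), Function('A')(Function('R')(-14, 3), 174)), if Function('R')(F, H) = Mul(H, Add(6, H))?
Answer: Rational(194736, 29) ≈ 6715.0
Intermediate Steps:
Function('A')(l, w) = Add(Pow(Add(2, l), -1), Mul(-1, w))
Add(Function('m')(v), Function('A')(Function('R')(-14, 3), 174)) = Add(Pow(-83, 2), Mul(Pow(Add(2, Mul(3, Add(6, 3))), -1), Add(1, Mul(-2, 174), Mul(-1, Mul(3, Add(6, 3)), 174)))) = Add(6889, Mul(Pow(Add(2, Mul(3, 9)), -1), Add(1, -348, Mul(-1, Mul(3, 9), 174)))) = Add(6889, Mul(Pow(Add(2, 27), -1), Add(1, -348, Mul(-1, 27, 174)))) = Add(6889, Mul(Pow(29, -1), Add(1, -348, -4698))) = Add(6889, Mul(Rational(1, 29), -5045)) = Add(6889, Rational(-5045, 29)) = Rational(194736, 29)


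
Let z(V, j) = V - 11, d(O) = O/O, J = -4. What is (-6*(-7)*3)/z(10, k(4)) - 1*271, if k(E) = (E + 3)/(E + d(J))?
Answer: -397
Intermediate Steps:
d(O) = 1
k(E) = (3 + E)/(1 + E) (k(E) = (E + 3)/(E + 1) = (3 + E)/(1 + E))
z(V, j) = -11 + V
(-6*(-7)*3)/z(10, k(4)) - 1*271 = (-6*(-7)*3)/(-11 + 10) - 1*271 = (42*3)/(-1) - 271 = 126*(-1) - 271 = -126 - 271 = -397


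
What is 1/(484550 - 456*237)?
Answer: 1/376478 ≈ 2.6562e-6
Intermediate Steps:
1/(484550 - 456*237) = 1/(484550 - 108072) = 1/376478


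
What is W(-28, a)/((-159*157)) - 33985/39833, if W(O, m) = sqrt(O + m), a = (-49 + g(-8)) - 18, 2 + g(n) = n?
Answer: -33985/39833 - I*sqrt(105)/24963 ≈ -0.85319 - 0.00041049*I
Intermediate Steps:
g(n) = -2 + n
a = -77 (a = (-49 + (-2 - 8)) - 18 = (-49 - 10) - 18 = -59 - 18 = -77)
W(-28, a)/((-159*157)) - 33985/39833 = sqrt(-28 - 77)/((-159*157)) - 33985/39833 = sqrt(-105)/(-24963) - 33985*1/39833 = (I*sqrt(105))*(-1/24963) - 33985/39833 = -I*sqrt(105)/24963 - 33985/39833 = -33985/39833 - I*sqrt(105)/24963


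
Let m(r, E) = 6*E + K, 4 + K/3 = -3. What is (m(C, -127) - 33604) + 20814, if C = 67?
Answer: -13573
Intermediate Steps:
K = -21 (K = -12 + 3*(-3) = -12 - 9 = -21)
m(r, E) = -21 + 6*E (m(r, E) = 6*E - 21 = -21 + 6*E)
(m(C, -127) - 33604) + 20814 = ((-21 + 6*(-127)) - 33604) + 20814 = ((-21 - 762) - 33604) + 20814 = (-783 - 33604) + 20814 = -34387 + 20814 = -13573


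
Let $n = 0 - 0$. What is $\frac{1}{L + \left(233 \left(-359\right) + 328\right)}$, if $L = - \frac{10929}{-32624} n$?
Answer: $- \frac{1}{83319} \approx -1.2002 \cdot 10^{-5}$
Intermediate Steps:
$n = 0$ ($n = 0 + 0 = 0$)
$L = 0$ ($L = - \frac{10929}{-32624} \cdot 0 = \left(-10929\right) \left(- \frac{1}{32624}\right) 0 = \frac{10929}{32624} \cdot 0 = 0$)
$\frac{1}{L + \left(233 \left(-359\right) + 328\right)} = \frac{1}{0 + \left(233 \left(-359\right) + 328\right)} = \frac{1}{0 + \left(-83647 + 328\right)} = \frac{1}{0 - 83319} = \frac{1}{-83319} = - \frac{1}{83319}$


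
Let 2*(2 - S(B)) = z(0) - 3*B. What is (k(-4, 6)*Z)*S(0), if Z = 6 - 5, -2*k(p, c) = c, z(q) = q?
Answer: -6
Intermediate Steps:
k(p, c) = -c/2
Z = 1
S(B) = 2 + 3*B/2 (S(B) = 2 - (0 - 3*B)/2 = 2 - (-3)*B/2 = 2 + 3*B/2)
(k(-4, 6)*Z)*S(0) = (-½*6*1)*(2 + (3/2)*0) = (-3*1)*(2 + 0) = -3*2 = -6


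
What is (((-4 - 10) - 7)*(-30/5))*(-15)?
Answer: -1890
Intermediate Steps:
(((-4 - 10) - 7)*(-30/5))*(-15) = ((-14 - 7)*(-30*1/5))*(-15) = -21*(-6)*(-15) = 126*(-15) = -1890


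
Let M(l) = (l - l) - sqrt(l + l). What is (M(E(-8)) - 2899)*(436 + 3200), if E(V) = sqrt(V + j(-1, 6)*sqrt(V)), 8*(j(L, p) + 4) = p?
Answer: -10540764 - 3636*(-32 - 26*I*sqrt(2))**(1/4) ≈ -1.0549e+7 + 5198.5*I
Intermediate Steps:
j(L, p) = -4 + p/8
E(V) = sqrt(V - 13*sqrt(V)/4) (E(V) = sqrt(V + (-4 + (1/8)*6)*sqrt(V)) = sqrt(V + (-4 + 3/4)*sqrt(V)) = sqrt(V - 13*sqrt(V)/4))
M(l) = -sqrt(2)*sqrt(l) (M(l) = 0 - sqrt(2*l) = 0 - sqrt(2)*sqrt(l) = -sqrt(2)*sqrt(l))
(M(E(-8)) - 2899)*(436 + 3200) = (-sqrt(2)*sqrt(sqrt(-26*I*sqrt(2) + 4*(-8))/2) - 2899)*(436 + 3200) = (-sqrt(2)*sqrt(sqrt(-26*I*sqrt(2) - 32)/2) - 2899)*3636 = (-sqrt(2)*sqrt(sqrt(-32 - 26*I*sqrt(2))/2) - 2899)*3636 = (-sqrt(2)*sqrt(2)*(-32 - 26*I*sqrt(2))**(1/4)/2 - 2899)*3636 = (-(-32 - 26*I*sqrt(2))**(1/4) - 2899)*3636 = (-2899 - (-32 - 26*I*sqrt(2))**(1/4))*3636 = -10540764 - 3636*(-32 - 26*I*sqrt(2))**(1/4)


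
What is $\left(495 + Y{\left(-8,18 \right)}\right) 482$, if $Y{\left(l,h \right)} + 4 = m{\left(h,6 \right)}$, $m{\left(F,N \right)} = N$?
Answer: $239554$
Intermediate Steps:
$Y{\left(l,h \right)} = 2$ ($Y{\left(l,h \right)} = -4 + 6 = 2$)
$\left(495 + Y{\left(-8,18 \right)}\right) 482 = \left(495 + 2\right) 482 = 497 \cdot 482 = 239554$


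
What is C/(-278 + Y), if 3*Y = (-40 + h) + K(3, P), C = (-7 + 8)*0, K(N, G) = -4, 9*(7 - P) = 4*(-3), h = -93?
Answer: 0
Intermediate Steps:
P = 25/3 (P = 7 - 4*(-3)/9 = 7 - ⅑*(-12) = 7 + 4/3 = 25/3 ≈ 8.3333)
C = 0 (C = 1*0 = 0)
Y = -137/3 (Y = ((-40 - 93) - 4)/3 = (-133 - 4)/3 = (⅓)*(-137) = -137/3 ≈ -45.667)
C/(-278 + Y) = 0/(-278 - 137/3) = 0/(-971/3) = -3/971*0 = 0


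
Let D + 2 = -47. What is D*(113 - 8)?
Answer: -5145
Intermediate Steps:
D = -49 (D = -2 - 47 = -49)
D*(113 - 8) = -49*(113 - 8) = -49*105 = -5145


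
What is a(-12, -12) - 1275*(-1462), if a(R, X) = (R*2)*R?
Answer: 1864338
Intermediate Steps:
a(R, X) = 2*R² (a(R, X) = (2*R)*R = 2*R²)
a(-12, -12) - 1275*(-1462) = 2*(-12)² - 1275*(-1462) = 2*144 + 1864050 = 288 + 1864050 = 1864338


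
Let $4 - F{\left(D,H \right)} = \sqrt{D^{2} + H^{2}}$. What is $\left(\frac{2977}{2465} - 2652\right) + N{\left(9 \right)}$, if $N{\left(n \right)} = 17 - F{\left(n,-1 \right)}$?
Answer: $- \frac{6502158}{2465} + \sqrt{82} \approx -2628.7$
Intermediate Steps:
$F{\left(D,H \right)} = 4 - \sqrt{D^{2} + H^{2}}$
$N{\left(n \right)} = 13 + \sqrt{1 + n^{2}}$ ($N{\left(n \right)} = 17 - \left(4 - \sqrt{n^{2} + \left(-1\right)^{2}}\right) = 17 - \left(4 - \sqrt{n^{2} + 1}\right) = 17 - \left(4 - \sqrt{1 + n^{2}}\right) = 17 + \left(-4 + \sqrt{1 + n^{2}}\right) = 13 + \sqrt{1 + n^{2}}$)
$\left(\frac{2977}{2465} - 2652\right) + N{\left(9 \right)} = \left(\frac{2977}{2465} - 2652\right) + \left(13 + \sqrt{1 + 9^{2}}\right) = \left(2977 \cdot \frac{1}{2465} - 2652\right) + \left(13 + \sqrt{1 + 81}\right) = \left(\frac{2977}{2465} - 2652\right) + \left(13 + \sqrt{82}\right) = - \frac{6534203}{2465} + \left(13 + \sqrt{82}\right) = - \frac{6502158}{2465} + \sqrt{82}$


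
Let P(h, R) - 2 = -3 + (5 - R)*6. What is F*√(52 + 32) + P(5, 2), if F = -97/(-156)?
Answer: 17 + 97*√21/78 ≈ 22.699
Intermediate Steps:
F = 97/156 (F = -97*(-1/156) = 97/156 ≈ 0.62179)
P(h, R) = 29 - 6*R (P(h, R) = 2 + (-3 + (5 - R)*6) = 2 + (-3 + (30 - 6*R)) = 2 + (27 - 6*R) = 29 - 6*R)
F*√(52 + 32) + P(5, 2) = 97*√(52 + 32)/156 + (29 - 6*2) = 97*√84/156 + (29 - 12) = 97*(2*√21)/156 + 17 = 97*√21/78 + 17 = 17 + 97*√21/78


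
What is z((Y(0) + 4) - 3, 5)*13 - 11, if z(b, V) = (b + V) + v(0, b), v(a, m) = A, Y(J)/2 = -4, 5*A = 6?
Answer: -107/5 ≈ -21.400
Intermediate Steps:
A = 6/5 (A = (⅕)*6 = 6/5 ≈ 1.2000)
Y(J) = -8 (Y(J) = 2*(-4) = -8)
v(a, m) = 6/5
z(b, V) = 6/5 + V + b (z(b, V) = (b + V) + 6/5 = (V + b) + 6/5 = 6/5 + V + b)
z((Y(0) + 4) - 3, 5)*13 - 11 = (6/5 + 5 + ((-8 + 4) - 3))*13 - 11 = (6/5 + 5 + (-4 - 3))*13 - 11 = (6/5 + 5 - 7)*13 - 11 = -⅘*13 - 11 = -52/5 - 11 = -107/5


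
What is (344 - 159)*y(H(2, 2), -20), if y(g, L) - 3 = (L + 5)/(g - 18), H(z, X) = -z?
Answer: 2775/4 ≈ 693.75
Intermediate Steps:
y(g, L) = 3 + (5 + L)/(-18 + g) (y(g, L) = 3 + (L + 5)/(g - 18) = 3 + (5 + L)/(-18 + g))
(344 - 159)*y(H(2, 2), -20) = (344 - 159)*((-49 - 20 + 3*(-1*2))/(-18 - 1*2)) = 185*((-49 - 20 + 3*(-2))/(-18 - 2)) = 185*((-49 - 20 - 6)/(-20)) = 185*(-1/20*(-75)) = 185*(15/4) = 2775/4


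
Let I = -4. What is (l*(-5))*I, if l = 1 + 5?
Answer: 120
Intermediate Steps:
l = 6
(l*(-5))*I = (6*(-5))*(-4) = -30*(-4) = 120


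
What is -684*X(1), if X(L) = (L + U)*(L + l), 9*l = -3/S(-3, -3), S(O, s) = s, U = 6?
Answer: -5320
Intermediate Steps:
l = ⅑ (l = (-3/(-3))/9 = (-3*(-⅓))/9 = (⅑)*1 = ⅑ ≈ 0.11111)
X(L) = (6 + L)*(⅑ + L) (X(L) = (L + 6)*(L + ⅑) = (6 + L)*(⅑ + L))
-684*X(1) = -684*(⅔ + 1² + (55/9)*1) = -684*(⅔ + 1 + 55/9) = -684*70/9 = -5320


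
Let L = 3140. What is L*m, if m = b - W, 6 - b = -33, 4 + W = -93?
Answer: 427040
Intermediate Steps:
W = -97 (W = -4 - 93 = -97)
b = 39 (b = 6 - 1*(-33) = 6 + 33 = 39)
m = 136 (m = 39 - 1*(-97) = 39 + 97 = 136)
L*m = 3140*136 = 427040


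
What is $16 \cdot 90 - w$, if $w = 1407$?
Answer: $33$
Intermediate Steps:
$16 \cdot 90 - w = 16 \cdot 90 - 1407 = 1440 - 1407 = 33$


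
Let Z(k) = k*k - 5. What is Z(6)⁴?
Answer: 923521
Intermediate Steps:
Z(k) = -5 + k² (Z(k) = k² - 5 = -5 + k²)
Z(6)⁴ = (-5 + 6²)⁴ = (-5 + 36)⁴ = 31⁴ = 923521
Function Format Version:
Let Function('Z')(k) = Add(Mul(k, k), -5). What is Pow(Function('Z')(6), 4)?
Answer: 923521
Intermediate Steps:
Function('Z')(k) = Add(-5, Pow(k, 2)) (Function('Z')(k) = Add(Pow(k, 2), -5) = Add(-5, Pow(k, 2)))
Pow(Function('Z')(6), 4) = Pow(Add(-5, Pow(6, 2)), 4) = Pow(Add(-5, 36), 4) = Pow(31, 4) = 923521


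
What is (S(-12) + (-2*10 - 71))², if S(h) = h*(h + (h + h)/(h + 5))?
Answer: 6889/49 ≈ 140.59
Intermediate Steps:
S(h) = h*(h + 2*h/(5 + h)) (S(h) = h*(h + (2*h)/(5 + h)) = h*(h + 2*h/(5 + h)))
(S(-12) + (-2*10 - 71))² = ((-12)²*(7 - 12)/(5 - 12) + (-2*10 - 71))² = (144*(-5)/(-7) + (-20 - 71))² = (144*(-⅐)*(-5) - 91)² = (720/7 - 91)² = (83/7)² = 6889/49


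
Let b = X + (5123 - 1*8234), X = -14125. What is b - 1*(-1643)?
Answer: -15593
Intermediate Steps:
b = -17236 (b = -14125 + (5123 - 1*8234) = -14125 + (5123 - 8234) = -14125 - 3111 = -17236)
b - 1*(-1643) = -17236 - 1*(-1643) = -17236 + 1643 = -15593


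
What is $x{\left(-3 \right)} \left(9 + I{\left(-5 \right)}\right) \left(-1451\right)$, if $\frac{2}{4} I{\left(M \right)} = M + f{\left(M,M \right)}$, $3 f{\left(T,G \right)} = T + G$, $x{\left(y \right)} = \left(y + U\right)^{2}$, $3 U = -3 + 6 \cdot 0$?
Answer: $\frac{533968}{3} \approx 1.7799 \cdot 10^{5}$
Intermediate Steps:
$U = -1$ ($U = \frac{-3 + 6 \cdot 0}{3} = \frac{-3 + 0}{3} = \frac{1}{3} \left(-3\right) = -1$)
$x{\left(y \right)} = \left(-1 + y\right)^{2}$ ($x{\left(y \right)} = \left(y - 1\right)^{2} = \left(-1 + y\right)^{2}$)
$f{\left(T,G \right)} = \frac{G}{3} + \frac{T}{3}$ ($f{\left(T,G \right)} = \frac{T + G}{3} = \frac{G + T}{3} = \frac{G}{3} + \frac{T}{3}$)
$I{\left(M \right)} = \frac{10 M}{3}$ ($I{\left(M \right)} = 2 \left(M + \left(\frac{M}{3} + \frac{M}{3}\right)\right) = 2 \left(M + \frac{2 M}{3}\right) = 2 \frac{5 M}{3} = \frac{10 M}{3}$)
$x{\left(-3 \right)} \left(9 + I{\left(-5 \right)}\right) \left(-1451\right) = \left(-1 - 3\right)^{2} \left(9 + \frac{10}{3} \left(-5\right)\right) \left(-1451\right) = \left(-4\right)^{2} \left(9 - \frac{50}{3}\right) \left(-1451\right) = 16 \left(- \frac{23}{3}\right) \left(-1451\right) = \left(- \frac{368}{3}\right) \left(-1451\right) = \frac{533968}{3}$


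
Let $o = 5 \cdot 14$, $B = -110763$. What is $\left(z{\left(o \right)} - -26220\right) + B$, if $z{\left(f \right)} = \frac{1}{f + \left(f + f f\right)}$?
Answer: $- \frac{426096719}{5040} \approx -84543.0$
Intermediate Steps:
$o = 70$
$z{\left(f \right)} = \frac{1}{f^{2} + 2 f}$ ($z{\left(f \right)} = \frac{1}{f + \left(f + f^{2}\right)} = \frac{1}{f^{2} + 2 f}$)
$\left(z{\left(o \right)} - -26220\right) + B = \left(\frac{1}{70 \left(2 + 70\right)} - -26220\right) - 110763 = \left(\frac{1}{70 \cdot 72} + 26220\right) - 110763 = \left(\frac{1}{70} \cdot \frac{1}{72} + 26220\right) - 110763 = \left(\frac{1}{5040} + 26220\right) - 110763 = \frac{132148801}{5040} - 110763 = - \frac{426096719}{5040}$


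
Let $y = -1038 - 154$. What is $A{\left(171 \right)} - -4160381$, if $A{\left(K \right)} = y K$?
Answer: $3956549$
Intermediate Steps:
$y = -1192$ ($y = -1038 - 154 = -1192$)
$A{\left(K \right)} = - 1192 K$
$A{\left(171 \right)} - -4160381 = \left(-1192\right) 171 - -4160381 = -203832 + 4160381 = 3956549$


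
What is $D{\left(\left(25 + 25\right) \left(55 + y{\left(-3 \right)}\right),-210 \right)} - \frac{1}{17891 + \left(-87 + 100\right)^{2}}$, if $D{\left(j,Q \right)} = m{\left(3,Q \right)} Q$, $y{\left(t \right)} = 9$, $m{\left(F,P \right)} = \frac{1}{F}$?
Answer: $- \frac{1264201}{18060} \approx -70.0$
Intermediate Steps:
$D{\left(j,Q \right)} = \frac{Q}{3}$
$D{\left(\left(25 + 25\right) \left(55 + y{\left(-3 \right)}\right),-210 \right)} - \frac{1}{17891 + \left(-87 + 100\right)^{2}} = \frac{1}{3} \left(-210\right) - \frac{1}{17891 + \left(-87 + 100\right)^{2}} = -70 - \frac{1}{17891 + 13^{2}} = -70 - \frac{1}{17891 + 169} = -70 - \frac{1}{18060} = - \frac{1264201}{18060}$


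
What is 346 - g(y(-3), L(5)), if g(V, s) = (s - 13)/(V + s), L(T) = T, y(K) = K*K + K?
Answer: 3814/11 ≈ 346.73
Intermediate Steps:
y(K) = K + K**2 (y(K) = K**2 + K = K + K**2)
g(V, s) = (-13 + s)/(V + s)
346 - g(y(-3), L(5)) = 346 - (-13 + 5)/(-3*(1 - 3) + 5) = 346 - (-8)/(-3*(-2) + 5) = 346 - (-8)/(6 + 5) = 346 - (-8)/11 = 346 - 1*(-8/11) = 346 + 8/11 = 3814/11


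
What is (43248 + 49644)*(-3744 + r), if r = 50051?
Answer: 4301549844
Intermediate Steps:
(43248 + 49644)*(-3744 + r) = (43248 + 49644)*(-3744 + 50051) = 92892*46307 = 4301549844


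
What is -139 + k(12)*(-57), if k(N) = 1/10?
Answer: -1447/10 ≈ -144.70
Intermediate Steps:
k(N) = 1/10
-139 + k(12)*(-57) = -139 + (1/10)*(-57) = -139 - 57/10 = -1447/10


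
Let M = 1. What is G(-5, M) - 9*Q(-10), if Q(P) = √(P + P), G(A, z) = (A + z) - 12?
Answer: -16 - 18*I*√5 ≈ -16.0 - 40.249*I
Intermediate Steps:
G(A, z) = -12 + A + z
Q(P) = √2*√P (Q(P) = √(2*P) = √2*√P)
G(-5, M) - 9*Q(-10) = (-12 - 5 + 1) - 9*√2*√(-10) = -16 - 9*√2*I*√10 = -16 - 18*I*√5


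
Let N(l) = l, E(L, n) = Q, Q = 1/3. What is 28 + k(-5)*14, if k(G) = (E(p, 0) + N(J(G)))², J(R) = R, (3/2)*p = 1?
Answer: 2996/9 ≈ 332.89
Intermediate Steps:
p = ⅔ (p = (⅔)*1 = ⅔ ≈ 0.66667)
Q = ⅓ ≈ 0.33333
E(L, n) = ⅓
k(G) = (⅓ + G)²
28 + k(-5)*14 = 28 + ((1 + 3*(-5))²/9)*14 = 28 + ((1 - 15)²/9)*14 = 28 + ((⅑)*(-14)²)*14 = 28 + ((⅑)*196)*14 = 28 + (196/9)*14 = 28 + 2744/9 = 2996/9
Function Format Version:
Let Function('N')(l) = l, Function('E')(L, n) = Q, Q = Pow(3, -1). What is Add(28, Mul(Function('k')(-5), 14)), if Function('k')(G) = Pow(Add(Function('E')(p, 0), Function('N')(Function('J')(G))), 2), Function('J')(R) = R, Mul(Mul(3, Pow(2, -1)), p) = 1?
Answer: Rational(2996, 9) ≈ 332.89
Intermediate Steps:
p = Rational(2, 3) (p = Mul(Rational(2, 3), 1) = Rational(2, 3) ≈ 0.66667)
Q = Rational(1, 3) ≈ 0.33333
Function('E')(L, n) = Rational(1, 3)
Function('k')(G) = Pow(Add(Rational(1, 3), G), 2)
Add(28, Mul(Function('k')(-5), 14)) = Add(28, Mul(Mul(Rational(1, 9), Pow(Add(1, Mul(3, -5)), 2)), 14)) = Add(28, Mul(Mul(Rational(1, 9), Pow(Add(1, -15), 2)), 14)) = Add(28, Mul(Mul(Rational(1, 9), Pow(-14, 2)), 14)) = Add(28, Mul(Mul(Rational(1, 9), 196), 14)) = Add(28, Mul(Rational(196, 9), 14)) = Add(28, Rational(2744, 9)) = Rational(2996, 9)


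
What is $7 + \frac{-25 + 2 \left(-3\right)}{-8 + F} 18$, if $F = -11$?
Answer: $\frac{691}{19} \approx 36.368$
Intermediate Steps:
$7 + \frac{-25 + 2 \left(-3\right)}{-8 + F} 18 = 7 + \frac{-25 + 2 \left(-3\right)}{-8 - 11} \cdot 18 = 7 + \frac{-25 - 6}{-19} \cdot 18 = 7 + \left(-31\right) \left(- \frac{1}{19}\right) 18 = 7 + \frac{31}{19} \cdot 18 = 7 + \frac{558}{19} = \frac{691}{19}$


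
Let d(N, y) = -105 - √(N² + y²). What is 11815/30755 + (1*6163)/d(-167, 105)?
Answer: 4046306072/171545239 - 6163*√38914/27889 ≈ -20.005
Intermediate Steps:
11815/30755 + (1*6163)/d(-167, 105) = 11815/30755 + (1*6163)/(-105 - √((-167)² + 105²)) = 11815*(1/30755) + 6163/(-105 - √(27889 + 11025)) = 2363/6151 + 6163/(-105 - √38914)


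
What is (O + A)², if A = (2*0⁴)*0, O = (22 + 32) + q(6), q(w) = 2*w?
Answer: 4356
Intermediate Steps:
O = 66 (O = (22 + 32) + 2*6 = 54 + 12 = 66)
A = 0 (A = (2*0)*0 = 0*0 = 0)
(O + A)² = (66 + 0)² = 66² = 4356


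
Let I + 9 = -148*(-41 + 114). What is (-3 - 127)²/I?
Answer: -16900/10813 ≈ -1.5629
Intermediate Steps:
I = -10813 (I = -9 - 148*(-41 + 114) = -9 - 148*73 = -9 - 10804 = -10813)
(-3 - 127)²/I = (-3 - 127)²/(-10813) = (-130)²*(-1/10813) = 16900*(-1/10813) = -16900/10813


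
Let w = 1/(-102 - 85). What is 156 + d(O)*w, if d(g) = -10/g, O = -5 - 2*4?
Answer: 379226/2431 ≈ 156.00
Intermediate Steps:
O = -13 (O = -5 - 8 = -13)
w = -1/187 (w = 1/(-187) = -1/187 ≈ -0.0053476)
156 + d(O)*w = 156 - 10/(-13)*(-1/187) = 156 - 10*(-1/13)*(-1/187) = 156 + (10/13)*(-1/187) = 156 - 10/2431 = 379226/2431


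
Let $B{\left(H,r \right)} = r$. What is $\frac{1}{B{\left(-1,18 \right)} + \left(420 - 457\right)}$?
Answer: $- \frac{1}{19} \approx -0.052632$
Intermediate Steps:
$\frac{1}{B{\left(-1,18 \right)} + \left(420 - 457\right)} = \frac{1}{18 + \left(420 - 457\right)} = \frac{1}{18 - 37} = \frac{1}{-19} = - \frac{1}{19}$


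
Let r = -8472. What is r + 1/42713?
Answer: -361864535/42713 ≈ -8472.0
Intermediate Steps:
r + 1/42713 = -8472 + 1/42713 = -361864535/42713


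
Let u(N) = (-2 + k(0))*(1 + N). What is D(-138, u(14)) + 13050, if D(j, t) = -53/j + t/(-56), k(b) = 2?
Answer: 1800953/138 ≈ 13050.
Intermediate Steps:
u(N) = 0 (u(N) = (-2 + 2)*(1 + N) = 0*(1 + N) = 0)
D(j, t) = -53/j - t/56 (D(j, t) = -53/j + t*(-1/56) = -53/j - t/56)
D(-138, u(14)) + 13050 = (-53/(-138) - 1/56*0) + 13050 = (-53*(-1/138) + 0) + 13050 = (53/138 + 0) + 13050 = 53/138 + 13050 = 1800953/138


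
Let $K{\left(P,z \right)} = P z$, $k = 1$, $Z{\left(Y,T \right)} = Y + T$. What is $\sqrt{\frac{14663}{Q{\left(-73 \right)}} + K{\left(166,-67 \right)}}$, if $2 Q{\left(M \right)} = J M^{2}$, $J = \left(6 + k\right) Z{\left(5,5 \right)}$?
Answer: $\frac{3 i \sqrt{8067131205}}{2555} \approx 105.46 i$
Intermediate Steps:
$Z{\left(Y,T \right)} = T + Y$
$J = 70$ ($J = \left(6 + 1\right) \left(5 + 5\right) = 7 \cdot 10 = 70$)
$Q{\left(M \right)} = 35 M^{2}$ ($Q{\left(M \right)} = \frac{70 M^{2}}{2} = 35 M^{2}$)
$\sqrt{\frac{14663}{Q{\left(-73 \right)}} + K{\left(166,-67 \right)}} = \sqrt{\frac{14663}{35 \left(-73\right)^{2}} + 166 \left(-67\right)} = \sqrt{\frac{14663}{35 \cdot 5329} - 11122} = \sqrt{\frac{14663}{186515} - 11122} = \sqrt{- \frac{2074405167}{186515}} = \frac{3 i \sqrt{8067131205}}{2555}$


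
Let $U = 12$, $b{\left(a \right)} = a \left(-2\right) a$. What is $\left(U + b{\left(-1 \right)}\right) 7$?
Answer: $70$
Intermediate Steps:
$b{\left(a \right)} = - 2 a^{2}$ ($b{\left(a \right)} = - 2 a a = - 2 a^{2}$)
$\left(U + b{\left(-1 \right)}\right) 7 = \left(12 - 2 \left(-1\right)^{2}\right) 7 = \left(12 - 2\right) 7 = 10 \cdot 7 = 70$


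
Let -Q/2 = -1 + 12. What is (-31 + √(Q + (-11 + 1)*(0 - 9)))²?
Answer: 1029 - 124*√17 ≈ 517.74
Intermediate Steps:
Q = -22 (Q = -2*(-1 + 12) = -2*11 = -22)
(-31 + √(Q + (-11 + 1)*(0 - 9)))² = (-31 + √(-22 + (-11 + 1)*(0 - 9)))² = (-31 + √(-22 - 10*(-9)))² = (-31 + √(-22 + 90))² = (-31 + √68)² = (-31 + 2*√17)²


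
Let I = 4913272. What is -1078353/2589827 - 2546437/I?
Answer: -11893072897415/12724524483944 ≈ -0.93466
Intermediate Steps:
-1078353/2589827 - 2546437/I = -1078353/2589827 - 2546437/4913272 = -11893072897415/12724524483944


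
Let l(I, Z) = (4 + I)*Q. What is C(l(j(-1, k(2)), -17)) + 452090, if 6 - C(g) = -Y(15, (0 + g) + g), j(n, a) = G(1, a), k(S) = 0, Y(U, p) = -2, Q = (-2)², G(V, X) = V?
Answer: 452094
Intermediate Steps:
Q = 4
j(n, a) = 1
l(I, Z) = 16 + 4*I (l(I, Z) = (4 + I)*4 = 16 + 4*I)
C(g) = 4 (C(g) = 6 - (-1)*(-2) = 6 - 1*2 = 6 - 2 = 4)
C(l(j(-1, k(2)), -17)) + 452090 = 4 + 452090 = 452094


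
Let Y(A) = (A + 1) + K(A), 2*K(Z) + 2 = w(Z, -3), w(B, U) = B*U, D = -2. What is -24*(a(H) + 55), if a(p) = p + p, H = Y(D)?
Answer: -1368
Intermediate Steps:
K(Z) = -1 - 3*Z/2 (K(Z) = -1 + (Z*(-3))/2 = -1 + (-3*Z)/2 = -1 - 3*Z/2)
Y(A) = -A/2 (Y(A) = (A + 1) + (-1 - 3*A/2) = (1 + A) + (-1 - 3*A/2) = -A/2)
H = 1 (H = -½*(-2) = 1)
a(p) = 2*p
-24*(a(H) + 55) = -24*(2*1 + 55) = -24*(2 + 55) = -24*57 = -1368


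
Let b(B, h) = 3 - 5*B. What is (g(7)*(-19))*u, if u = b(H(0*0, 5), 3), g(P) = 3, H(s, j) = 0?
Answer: -171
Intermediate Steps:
u = 3 (u = 3 - 5*0 = 3 + 0 = 3)
(g(7)*(-19))*u = (3*(-19))*3 = -57*3 = -171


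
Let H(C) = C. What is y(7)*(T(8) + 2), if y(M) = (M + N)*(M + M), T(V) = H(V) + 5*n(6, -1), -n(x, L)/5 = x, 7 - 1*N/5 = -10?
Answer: -180320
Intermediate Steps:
N = 85 (N = 35 - 5*(-10) = 35 + 50 = 85)
n(x, L) = -5*x
T(V) = -150 + V (T(V) = V + 5*(-5*6) = V + 5*(-30) = V - 150 = -150 + V)
y(M) = 2*M*(85 + M) (y(M) = (M + 85)*(M + M) = (85 + M)*(2*M) = 2*M*(85 + M))
y(7)*(T(8) + 2) = (2*7*(85 + 7))*((-150 + 8) + 2) = (2*7*92)*(-142 + 2) = 1288*(-140) = -180320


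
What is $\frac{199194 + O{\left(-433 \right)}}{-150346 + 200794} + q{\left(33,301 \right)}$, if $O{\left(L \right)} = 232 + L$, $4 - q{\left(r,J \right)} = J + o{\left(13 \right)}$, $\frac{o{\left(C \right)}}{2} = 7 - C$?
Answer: $- \frac{4726229}{16816} \approx -281.06$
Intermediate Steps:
$o{\left(C \right)} = 14 - 2 C$ ($o{\left(C \right)} = 2 \left(7 - C\right) = 14 - 2 C$)
$q{\left(r,J \right)} = 16 - J$ ($q{\left(r,J \right)} = 4 - \left(J + \left(14 - 26\right)\right) = 4 - \left(J - 12\right) = 4 - \left(-12 + J\right) = 16 - J$)
$\frac{199194 + O{\left(-433 \right)}}{-150346 + 200794} + q{\left(33,301 \right)} = \frac{199194 + \left(232 - 433\right)}{-150346 + 200794} + \left(16 - 301\right) = \frac{199194 - 201}{50448} + \left(16 - 301\right) = 198993 \cdot \frac{1}{50448} - 285 = \frac{66331}{16816} - 285 = - \frac{4726229}{16816}$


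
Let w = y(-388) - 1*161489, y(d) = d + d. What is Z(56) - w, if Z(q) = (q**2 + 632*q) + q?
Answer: 200849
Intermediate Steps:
Z(q) = q**2 + 633*q
y(d) = 2*d
w = -162265 (w = 2*(-388) - 1*161489 = -776 - 161489 = -162265)
Z(56) - w = 56*(633 + 56) - 1*(-162265) = 56*689 + 162265 = 38584 + 162265 = 200849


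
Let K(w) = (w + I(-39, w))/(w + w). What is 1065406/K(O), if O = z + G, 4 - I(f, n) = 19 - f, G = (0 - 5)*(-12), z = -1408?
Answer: 1436167288/701 ≈ 2.0487e+6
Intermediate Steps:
G = 60 (G = -5*(-12) = 60)
I(f, n) = -15 + f (I(f, n) = 4 - (19 - f) = 4 + (-19 + f) = -15 + f)
O = -1348 (O = -1408 + 60 = -1348)
K(w) = (-54 + w)/(2*w) (K(w) = (w + (-15 - 39))/(w + w) = (w - 54)/((2*w)) = (-54 + w)*(1/(2*w)) = (-54 + w)/(2*w))
1065406/K(O) = 1065406/(((½)*(-54 - 1348)/(-1348))) = 1065406/(((½)*(-1/1348)*(-1402))) = 1065406/(701/1348) = 1065406*(1348/701) = 1436167288/701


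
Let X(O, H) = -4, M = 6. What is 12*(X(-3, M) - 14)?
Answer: -216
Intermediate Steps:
12*(X(-3, M) - 14) = 12*(-4 - 14) = 12*(-18) = -216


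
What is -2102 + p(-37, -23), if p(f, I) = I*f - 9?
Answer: -1260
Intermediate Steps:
p(f, I) = -9 + I*f
-2102 + p(-37, -23) = -2102 + (-9 - 23*(-37)) = -2102 + (-9 + 851) = -2102 + 842 = -1260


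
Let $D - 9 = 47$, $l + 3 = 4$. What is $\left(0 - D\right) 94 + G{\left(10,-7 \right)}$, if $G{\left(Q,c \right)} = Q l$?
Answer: $-5254$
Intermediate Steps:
$l = 1$ ($l = -3 + 4 = 1$)
$D = 56$ ($D = 9 + 47 = 56$)
$G{\left(Q,c \right)} = Q$ ($G{\left(Q,c \right)} = Q 1 = Q$)
$\left(0 - D\right) 94 + G{\left(10,-7 \right)} = \left(0 - 56\right) 94 + 10 = \left(-56\right) 94 + 10 = -5264 + 10 = -5254$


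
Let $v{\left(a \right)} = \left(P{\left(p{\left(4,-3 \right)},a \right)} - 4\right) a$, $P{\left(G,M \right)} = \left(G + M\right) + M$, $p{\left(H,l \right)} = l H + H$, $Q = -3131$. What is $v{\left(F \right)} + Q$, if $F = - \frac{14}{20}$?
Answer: $- \frac{156081}{50} \approx -3121.6$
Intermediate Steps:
$p{\left(H,l \right)} = H + H l$ ($p{\left(H,l \right)} = H l + H = H + H l$)
$F = - \frac{7}{10}$ ($F = \left(-14\right) \frac{1}{20} = - \frac{7}{10} \approx -0.7$)
$P{\left(G,M \right)} = G + 2 M$
$v{\left(a \right)} = a \left(-12 + 2 a\right)$ ($v{\left(a \right)} = \left(\left(4 \left(1 - 3\right) + 2 a\right) - 4\right) a = \left(\left(4 \left(-2\right) + 2 a\right) - 4\right) a = \left(\left(-8 + 2 a\right) - 4\right) a = \left(-12 + 2 a\right) a = a \left(-12 + 2 a\right)$)
$v{\left(F \right)} + Q = 2 \left(- \frac{7}{10}\right) \left(-6 - \frac{7}{10}\right) - 3131 = 2 \left(- \frac{7}{10}\right) \left(- \frac{67}{10}\right) - 3131 = \frac{469}{50} - 3131 = - \frac{156081}{50}$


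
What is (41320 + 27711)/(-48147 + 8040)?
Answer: -69031/40107 ≈ -1.7212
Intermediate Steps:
(41320 + 27711)/(-48147 + 8040) = 69031/(-40107) = 69031*(-1/40107) = -69031/40107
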